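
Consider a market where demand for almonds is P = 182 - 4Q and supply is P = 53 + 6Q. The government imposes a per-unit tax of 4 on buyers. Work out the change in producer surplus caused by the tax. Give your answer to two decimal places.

-30.48

Without the tax, 182 - 4Q = 53 + 6Q so Q* = 12.9 and P* = 130.4.
With the tax, buyers' net willingness to pay falls by 4: (182 - 4) - 4Q = 53 + 6Q, so Q_t = 12.5. Buyers pay P_b = 132; sellers receive P_s = P_b - 4 = 128.
Producers lose the trapezoid between P_s and P* out to Q_t plus the triangle from Q_t to Q*: change in PS = 468.75 - 499.23 = -30.48.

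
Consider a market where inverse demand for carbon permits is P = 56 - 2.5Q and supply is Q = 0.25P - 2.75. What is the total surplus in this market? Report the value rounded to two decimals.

Rewriting supply in inverse form: P = 11 + 4Q.
Equilibrium: 56 - 2.5Q = 11 + 4Q, so Q* = 6.9231 and P* = 38.6923.
Total surplus is the full triangle between the curves from 0 to Q*: (1/2)(6.9231)(56 - 11) = 155.7692.

155.77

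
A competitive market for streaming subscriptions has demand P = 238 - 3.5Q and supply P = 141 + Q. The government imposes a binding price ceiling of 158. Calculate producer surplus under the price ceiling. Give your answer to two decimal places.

Without the control, 238 - 3.5Q = 141 + Q so Q* = 21.5556 and P* = 162.5556.
At the ceiling price 158, quantity supplied is (158 - 141)/1 = 17; supply is the short side, so Q = 17 trades at P = 158.
PS is the triangle above supply below 158: (1/2)(17)(158 - 141) = 144.5.

144.50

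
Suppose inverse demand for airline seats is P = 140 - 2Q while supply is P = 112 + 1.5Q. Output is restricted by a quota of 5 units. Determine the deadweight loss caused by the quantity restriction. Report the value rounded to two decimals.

15.75

Without the quota, 140 - 2Q = 112 + 1.5Q gives Q* = 8.
At Q = 5 the demand price is 140 - 2(5) = 130 and the supply price is 112 + 1.5(5) = 119.5.
Deadweight loss is the triangle between the curves from 5 to 8: (1/2)(130 - 119.5)(8 - 5) = 15.75.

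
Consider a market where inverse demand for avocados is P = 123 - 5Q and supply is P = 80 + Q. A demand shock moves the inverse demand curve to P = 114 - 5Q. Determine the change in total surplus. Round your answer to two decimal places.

Initial equilibrium: Q_0 = 7.1667, P_0 = 87.1667; CS_0 = (1/2)(7.1667)(35.8333) = 128.4028, PS_0 = (1/2)(7.1667)(7.1667) = 25.6806.
New equilibrium: 114 - 5Q = 80 + Q gives Q_1 = 5.6667, P_1 = 85.6667; CS_1 = 80.2778, PS_1 = 16.0556.
Change in total surplus = (80.2778 + 16.0556) - (128.4028 + 25.6806) = -57.75.

-57.75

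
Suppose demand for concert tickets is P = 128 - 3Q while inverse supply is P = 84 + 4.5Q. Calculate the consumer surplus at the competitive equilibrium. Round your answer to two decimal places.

51.63

Setting demand equal to supply, 44 = 7.5Q, so Q* = 5.8667 and P* = 110.4.
The demand choke price is 128, so CS = (1/2)(Q*)(128 - P*) = (1/2)(5.8667)(17.6) = 51.6267.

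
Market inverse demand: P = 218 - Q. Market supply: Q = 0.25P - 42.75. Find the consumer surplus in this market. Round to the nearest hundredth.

44.18

Rewriting supply in inverse form: P = 171 + 4Q.
Equilibrium: 218 - Q = 171 + 4Q, so Q* = 9.4 and P* = 208.6.
The demand choke price is 218, so CS = (1/2)(Q*)(218 - P*) = (1/2)(9.4)(9.4) = 44.18.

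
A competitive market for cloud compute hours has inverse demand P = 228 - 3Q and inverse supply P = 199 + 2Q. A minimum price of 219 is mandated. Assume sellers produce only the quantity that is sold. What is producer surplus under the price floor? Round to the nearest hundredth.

51.00

Without the control, 228 - 3Q = 199 + 2Q so Q* = 5.8 and P* = 210.6.
At the floor price 219, quantity demanded is (228 - 219)/3 = 3; demand is the short side, so Q = 3 trades at P = 219.
The supply price at Q = 3 is 205. PS is the trapezoid between 219 and supply over [0, 3]: (1/2)[(219 - 199) + (219 - 205)](3) = 51.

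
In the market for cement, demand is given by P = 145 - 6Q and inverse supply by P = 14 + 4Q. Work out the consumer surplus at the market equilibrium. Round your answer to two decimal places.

514.83

Setting demand equal to supply, 131 = 10Q, so Q* = 13.1 and P* = 66.4.
CS is the area between the demand curve and P* from 0 to Q*: (1/2)(13.1)(78.6) = 514.83.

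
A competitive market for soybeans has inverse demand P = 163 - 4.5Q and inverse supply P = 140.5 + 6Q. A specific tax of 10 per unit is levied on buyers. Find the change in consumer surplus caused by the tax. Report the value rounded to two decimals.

Without the tax, 163 - 4.5Q = 140.5 + 6Q so Q* = 2.1429 and P* = 153.3571.
With the tax, buyers' net willingness to pay falls by 10: (163 - 10) - 4.5Q = 140.5 + 6Q, so Q_t = 1.1905. Buyers pay P_b = 157.6429; sellers receive P_s = P_b - 10 = 147.6429.
CS falls from (1/2)(2.1429)(9.6429) = 10.3316 to (1/2)(1.1905)(5.3571) = 3.1888, a change of -7.1429.

-7.14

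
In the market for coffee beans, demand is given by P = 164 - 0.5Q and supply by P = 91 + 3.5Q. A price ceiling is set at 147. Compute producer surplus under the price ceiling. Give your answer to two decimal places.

448.00

Free-market equilibrium: 164 - 0.5Q = 91 + 3.5Q gives Q* = 18.25, P* = 154.875.
At the ceiling price 147, quantity supplied is (147 - 91)/3.5 = 16; supply is the short side, so Q = 16 trades at P = 147.
PS is the triangle above supply below 147: (1/2)(16)(147 - 91) = 448.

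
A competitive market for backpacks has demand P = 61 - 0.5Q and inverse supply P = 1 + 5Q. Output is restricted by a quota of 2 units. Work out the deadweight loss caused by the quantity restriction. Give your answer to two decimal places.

Without the quota, 61 - 0.5Q = 1 + 5Q gives Q* = 10.9091.
At Q = 2 the demand price is 61 - 0.5(2) = 60 and the supply price is 1 + 5(2) = 11.
DWL = (1/2)(gap between curves at 2) x (Q* - 2) = (1/2)(49)(8.9091) = 218.2727.

218.27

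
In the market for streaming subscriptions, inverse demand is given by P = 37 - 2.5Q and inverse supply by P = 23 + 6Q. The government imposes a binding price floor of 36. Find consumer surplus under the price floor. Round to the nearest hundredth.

0.20

Without the control, 37 - 2.5Q = 23 + 6Q so Q* = 1.6471 and P* = 32.8824.
At P = 36, buyers demand (37 - 36)/2.5 = 0.4 while sellers would supply more, so the quantity traded is 0.4 at price 36.
CS is the triangle under demand above 36: (1/2)(0.4)(37 - 36) = 0.2.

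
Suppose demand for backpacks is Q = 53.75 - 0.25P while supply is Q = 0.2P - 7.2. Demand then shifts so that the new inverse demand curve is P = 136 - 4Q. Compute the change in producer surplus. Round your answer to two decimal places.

-680.28

Rewriting demand in inverse form: P = 215 - 4Q.
Rewriting supply in inverse form: P = 36 + 5Q.
Initial equilibrium: Q_0 = 19.8889, P_0 = 135.4444; CS_0 = (1/2)(19.8889)(79.5556) = 791.1358, PS_0 = (1/2)(19.8889)(99.4444) = 988.9198.
New equilibrium: 136 - 4Q = 36 + 5Q gives Q_1 = 11.1111, P_1 = 91.5556; CS_1 = 246.9136, PS_1 = 308.642.
Change in producer surplus = 308.642 - 988.9198 = -680.2778.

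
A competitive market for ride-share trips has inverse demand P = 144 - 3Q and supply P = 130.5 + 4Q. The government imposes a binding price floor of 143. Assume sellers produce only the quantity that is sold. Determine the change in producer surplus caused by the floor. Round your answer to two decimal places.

Without the control, 144 - 3Q = 130.5 + 4Q so Q* = 1.9286 and P* = 138.2143.
At P = 143, buyers demand (144 - 143)/3 = 0.3333 while sellers would supply more, so the quantity traded is 0.3333 at price 143.
PS goes from (1/2)(1.9286)(7.7143) = 7.4388 to 3.9444 (computed as (143 - 130.5)(0.3333) - (1/2)(4)(0.3333)^2), a change of -3.4943.

-3.49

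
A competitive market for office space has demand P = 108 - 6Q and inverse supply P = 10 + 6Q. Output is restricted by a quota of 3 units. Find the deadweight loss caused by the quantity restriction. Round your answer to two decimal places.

160.17

Unrestricted equilibrium: Q* = (108 - 10)/(6 + 6) = 8.1667.
At Q = 3 the demand price is 108 - 6(3) = 90 and the supply price is 10 + 6(3) = 28.
Deadweight loss is the triangle between the curves from 3 to 8.1667: (1/2)(90 - 28)(8.1667 - 3) = 160.1667.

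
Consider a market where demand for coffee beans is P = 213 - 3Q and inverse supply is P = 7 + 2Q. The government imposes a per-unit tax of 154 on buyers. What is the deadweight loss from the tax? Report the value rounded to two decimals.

Without the tax, 213 - 3Q = 7 + 2Q so Q* = 41.2 and P* = 89.4.
With the tax, buyers' net willingness to pay falls by 154: (213 - 154) - 3Q = 7 + 2Q, so Q_t = 10.4. Buyers pay P_b = 181.8; sellers receive P_s = P_b - 154 = 27.8.
Deadweight loss is the triangle between the curves from Q_t to Q*: (1/2)(41.2 - 10.4)(154) = 2371.6.

2371.60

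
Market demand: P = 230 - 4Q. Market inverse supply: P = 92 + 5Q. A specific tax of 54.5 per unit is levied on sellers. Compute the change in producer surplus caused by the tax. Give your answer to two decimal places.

-372.58

Pre-tax equilibrium: 230 - 4Q = 92 + 5Q gives Q* = 15.3333, P* = 168.6667.
With the tax, sellers need 54.5 more per unit: 230 - 4Q = 92 + 5Q + 54.5, so Q_t = 9.2778. Buyers pay P_b = 192.8889; sellers receive P_s = P_b - 54.5 = 138.3889.
Producers lose the trapezoid between P_s and P* out to Q_t plus the triangle from Q_t to Q*: change in PS = 215.1929 - 587.7778 = -372.5849.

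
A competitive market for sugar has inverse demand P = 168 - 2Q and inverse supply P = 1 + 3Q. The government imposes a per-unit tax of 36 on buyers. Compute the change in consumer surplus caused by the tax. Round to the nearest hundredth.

Without the tax, 168 - 2Q = 1 + 3Q so Q* = 33.4 and P* = 101.2.
With the tax, buyers' net willingness to pay falls by 36: (168 - 36) - 2Q = 1 + 3Q, so Q_t = 26.2. Buyers pay P_b = 115.6; sellers receive P_s = P_b - 36 = 79.6.
Consumers lose the trapezoid between P* and P_b out to Q_t plus the triangle from Q_t to Q*: change in CS = 686.44 - 1115.56 = -429.12.

-429.12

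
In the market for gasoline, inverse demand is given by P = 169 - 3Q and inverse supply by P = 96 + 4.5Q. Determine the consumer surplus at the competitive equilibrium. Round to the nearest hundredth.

Equilibrium: 169 - 3Q = 96 + 4.5Q, so Q* = 9.7333 and P* = 139.8.
Consumer surplus is the triangle under demand above P*: (1/2)(9.7333)(169 - 139.8) = (1/2)(9.7333)(29.2) = 142.1067.

142.11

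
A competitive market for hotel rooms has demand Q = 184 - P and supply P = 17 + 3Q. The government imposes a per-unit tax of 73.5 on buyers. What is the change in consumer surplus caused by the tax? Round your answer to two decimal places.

-598.34

Rewriting demand in inverse form: P = 184 - Q.
Pre-tax equilibrium: 184 - Q = 17 + 3Q gives Q* = 41.75, P* = 142.25.
With the tax, buyers' net willingness to pay falls by 73.5: (184 - 73.5) - Q = 17 + 3Q, so Q_t = 23.375. Buyers pay P_b = 160.625; sellers receive P_s = P_b - 73.5 = 87.125.
CS falls from (1/2)(41.75)(41.75) = 871.5312 to (1/2)(23.375)(23.375) = 273.1953, a change of -598.3359.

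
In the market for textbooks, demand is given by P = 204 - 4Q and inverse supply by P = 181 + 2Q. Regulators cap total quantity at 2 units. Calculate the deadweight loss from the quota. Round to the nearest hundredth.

10.08

Without the quota, 204 - 4Q = 181 + 2Q gives Q* = 3.8333.
At Q = 2 the demand price is 204 - 4(2) = 196 and the supply price is 181 + 2(2) = 185.
Deadweight loss is the triangle between the curves from 2 to 3.8333: (1/2)(196 - 185)(3.8333 - 2) = 10.0833.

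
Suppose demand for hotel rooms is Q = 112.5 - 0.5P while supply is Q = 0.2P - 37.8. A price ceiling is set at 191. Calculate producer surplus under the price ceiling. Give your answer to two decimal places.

0.40

Rewriting demand in inverse form: P = 225 - 2Q.
Rewriting supply in inverse form: P = 189 + 5Q.
Without the control, 225 - 2Q = 189 + 5Q so Q* = 5.1429 and P* = 214.7143.
At the ceiling price 191, quantity supplied is (191 - 189)/5 = 0.4; supply is the short side, so Q = 0.4 trades at P = 191.
PS is the triangle above supply below 191: (1/2)(0.4)(191 - 189) = 0.4.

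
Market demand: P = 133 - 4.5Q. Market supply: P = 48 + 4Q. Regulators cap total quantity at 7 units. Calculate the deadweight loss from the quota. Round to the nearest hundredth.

Without the quota, 133 - 4.5Q = 48 + 4Q gives Q* = 10.
At Q = 7 the demand price is 133 - 4.5(7) = 101.5 and the supply price is 48 + 4(7) = 76.
DWL = (1/2)(gap between curves at 7) x (Q* - 7) = (1/2)(25.5)(3) = 38.25.

38.25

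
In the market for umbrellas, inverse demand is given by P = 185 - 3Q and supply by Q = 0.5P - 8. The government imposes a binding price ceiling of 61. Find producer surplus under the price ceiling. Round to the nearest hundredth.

506.25

Rewriting supply in inverse form: P = 16 + 2Q.
Without the control, 185 - 3Q = 16 + 2Q so Q* = 33.8 and P* = 83.6.
At P = 61, sellers supply (61 - 16)/2 = 22.5 while buyers want more, so the quantity traded is 22.5 at price 61.
PS is the triangle above supply below 61: (1/2)(22.5)(61 - 16) = 506.25.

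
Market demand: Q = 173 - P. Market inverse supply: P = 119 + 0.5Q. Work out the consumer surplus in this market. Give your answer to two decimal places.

Rewriting demand in inverse form: P = 173 - Q.
Setting demand equal to supply, 54 = 1.5Q, so Q* = 36 and P* = 137.
CS is the area between the demand curve and P* from 0 to Q*: (1/2)(36)(36) = 648.

648.00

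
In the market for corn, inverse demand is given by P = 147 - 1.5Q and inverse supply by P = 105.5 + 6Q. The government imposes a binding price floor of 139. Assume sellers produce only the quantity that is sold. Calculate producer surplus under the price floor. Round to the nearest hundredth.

93.33

Without the control, 147 - 1.5Q = 105.5 + 6Q so Q* = 5.5333 and P* = 138.7.
At P = 139, buyers demand (147 - 139)/1.5 = 5.3333 while sellers would supply more, so the quantity traded is 5.3333 at price 139.
The supply price at Q = 5.3333 is 137.5. PS is the trapezoid between 139 and supply over [0, 5.3333]: (1/2)[(139 - 105.5) + (139 - 137.5)](5.3333) = 93.3333.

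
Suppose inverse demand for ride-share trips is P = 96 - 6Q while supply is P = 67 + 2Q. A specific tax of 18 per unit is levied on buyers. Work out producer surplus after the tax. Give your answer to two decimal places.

1.89

Without the tax, 96 - 6Q = 67 + 2Q so Q* = 3.625 and P* = 74.25.
A tax on buyers shifts demand down by 18: (96 - 18) - 6Q = 67 + 2Q, so Q_t = 1.375. Buyers pay P_b = 87.75; sellers receive P_s = P_b - 18 = 69.75.
Producer surplus is the triangle above supply below P_s: (1/2)(1.375)(69.75 - 67) = 1.8906.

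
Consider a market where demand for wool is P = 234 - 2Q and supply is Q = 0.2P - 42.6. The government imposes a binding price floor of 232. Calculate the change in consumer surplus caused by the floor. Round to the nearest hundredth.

Rewriting supply in inverse form: P = 213 + 5Q.
Free-market equilibrium: 234 - 2Q = 213 + 5Q gives Q* = 3, P* = 228.
At P = 232, buyers demand (234 - 232)/2 = 1 while sellers would supply more, so the quantity traded is 1 at price 232.
CS goes from (1/2)(3)(6) = 9 to 1 (computed as (234 - 232)(1) - (1/2)(2)(1)^2), a change of -8.

-8.00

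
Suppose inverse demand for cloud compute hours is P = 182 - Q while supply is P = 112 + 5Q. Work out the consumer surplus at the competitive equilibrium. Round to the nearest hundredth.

68.06

Set 182 - Q = 112 + 5Q, which gives 70 = 6Q, so Q* = 11.6667 and P* = 182 - (11.6667) = 170.3333.
The demand choke price is 182, so CS = (1/2)(Q*)(182 - P*) = (1/2)(11.6667)(11.6667) = 68.0556.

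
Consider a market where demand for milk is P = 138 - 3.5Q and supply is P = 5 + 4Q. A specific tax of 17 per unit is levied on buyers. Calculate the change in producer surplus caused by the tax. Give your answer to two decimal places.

Without the tax, 138 - 3.5Q = 5 + 4Q so Q* = 17.7333 and P* = 75.9333.
A tax on buyers shifts demand down by 17: (138 - 17) - 3.5Q = 5 + 4Q, so Q_t = 15.4667. Buyers pay P_b = 83.8667; sellers receive P_s = P_b - 17 = 66.8667.
PS falls from (1/2)(17.7333)(70.9333) = 628.9422 to (1/2)(15.4667)(61.8667) = 478.4356, a change of -150.5067.

-150.51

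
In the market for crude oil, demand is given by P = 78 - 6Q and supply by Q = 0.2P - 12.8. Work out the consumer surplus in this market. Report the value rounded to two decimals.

Rewriting supply in inverse form: P = 64 + 5Q.
Set 78 - 6Q = 64 + 5Q, which gives 14 = 11Q, so Q* = 1.2727 and P* = 78 - 6(1.2727) = 70.3636.
CS is the area between the demand curve and P* from 0 to Q*: (1/2)(1.2727)(7.6364) = 4.8595.

4.86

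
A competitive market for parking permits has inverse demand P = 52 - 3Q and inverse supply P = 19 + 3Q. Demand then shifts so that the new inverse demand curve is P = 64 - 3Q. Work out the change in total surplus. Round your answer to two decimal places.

Initial equilibrium: Q_0 = 5.5, P_0 = 35.5; CS_0 = (1/2)(5.5)(16.5) = 45.375, PS_0 = (1/2)(5.5)(16.5) = 45.375.
New equilibrium: 64 - 3Q = 19 + 3Q gives Q_1 = 7.5, P_1 = 41.5; CS_1 = 84.375, PS_1 = 84.375.
Change in total surplus = (84.375 + 84.375) - (45.375 + 45.375) = 78.

78.00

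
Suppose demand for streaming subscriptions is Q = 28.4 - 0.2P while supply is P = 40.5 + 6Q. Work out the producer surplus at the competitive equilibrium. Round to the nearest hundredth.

255.43

Rewriting demand in inverse form: P = 142 - 5Q.
Setting demand equal to supply, 101.5 = 11Q, so Q* = 9.2273 and P* = 95.8636.
PS is the area between P* and the supply curve from 0 to Q*: (1/2)(9.2273)(55.3636) = 255.4277.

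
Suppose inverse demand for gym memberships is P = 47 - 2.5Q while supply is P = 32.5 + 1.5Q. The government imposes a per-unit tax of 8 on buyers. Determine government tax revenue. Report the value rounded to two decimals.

13.00

Pre-tax equilibrium: 47 - 2.5Q = 32.5 + 1.5Q gives Q* = 3.625, P* = 37.9375.
A tax on buyers shifts demand down by 8: (47 - 8) - 2.5Q = 32.5 + 1.5Q, so Q_t = 1.625. Buyers pay P_b = 42.9375; sellers receive P_s = P_b - 8 = 34.9375.
Revenue is the tax times quantity traded: 8 x 1.625 = 13.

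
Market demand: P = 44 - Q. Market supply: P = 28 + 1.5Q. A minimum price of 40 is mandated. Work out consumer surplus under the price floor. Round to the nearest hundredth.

8.00

Free-market equilibrium: 44 - Q = 28 + 1.5Q gives Q* = 6.4, P* = 37.6.
At P = 40, buyers demand (44 - 40)/1 = 4 while sellers would supply more, so the quantity traded is 4 at price 40.
CS is the triangle under demand above 40: (1/2)(4)(44 - 40) = 8.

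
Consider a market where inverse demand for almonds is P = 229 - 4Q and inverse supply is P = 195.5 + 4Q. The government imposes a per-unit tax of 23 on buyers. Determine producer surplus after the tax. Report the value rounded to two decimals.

Pre-tax equilibrium: 229 - 4Q = 195.5 + 4Q gives Q* = 4.1875, P* = 212.25.
With the tax, buyers' net willingness to pay falls by 23: (229 - 23) - 4Q = 195.5 + 4Q, so Q_t = 1.3125. Buyers pay P_b = 223.75; sellers receive P_s = P_b - 23 = 200.75.
PS = (1/2)(Q_t)(P_s - 195.5) = (1/2)(1.3125)(5.25) = 3.4453.

3.45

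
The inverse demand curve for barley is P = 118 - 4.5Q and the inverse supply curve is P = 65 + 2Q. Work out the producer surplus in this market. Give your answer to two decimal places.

Equilibrium: 118 - 4.5Q = 65 + 2Q, so Q* = 8.1538 and P* = 81.3077.
PS is the area between P* and the supply curve from 0 to Q*: (1/2)(8.1538)(16.3077) = 66.4852.

66.49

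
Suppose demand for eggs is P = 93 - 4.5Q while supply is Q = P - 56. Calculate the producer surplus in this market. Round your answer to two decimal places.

Rewriting supply in inverse form: P = 56 + Q.
Equilibrium: 93 - 4.5Q = 56 + Q, so Q* = 6.7273 and P* = 62.7273.
Producer surplus is the triangle above supply below P*: (1/2)(6.7273)(62.7273 - 56) = (1/2)(6.7273)(6.7273) = 22.6281.

22.63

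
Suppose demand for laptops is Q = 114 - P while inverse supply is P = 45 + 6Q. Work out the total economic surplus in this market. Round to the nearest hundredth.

Rewriting demand in inverse form: P = 114 - Q.
Equilibrium: 114 - Q = 45 + 6Q, so Q* = 9.8571 and P* = 104.1429.
CS = (1/2)(9.8571)(9.8571) = 48.5816 and PS = (1/2)(9.8571)(59.1429) = 291.4898, so total surplus = 340.0714.

340.07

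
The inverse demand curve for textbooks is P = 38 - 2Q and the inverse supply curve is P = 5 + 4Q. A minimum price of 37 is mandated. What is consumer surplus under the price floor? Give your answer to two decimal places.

Without the control, 38 - 2Q = 5 + 4Q so Q* = 5.5 and P* = 27.
At the floor price 37, quantity demanded is (38 - 37)/2 = 0.5; demand is the short side, so Q = 0.5 trades at P = 37.
CS is the triangle under demand above 37: (1/2)(0.5)(38 - 37) = 0.25.

0.25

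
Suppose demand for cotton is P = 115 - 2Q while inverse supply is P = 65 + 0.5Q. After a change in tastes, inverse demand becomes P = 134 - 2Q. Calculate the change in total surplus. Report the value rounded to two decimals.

452.20

Initial equilibrium: Q_0 = 20, P_0 = 75; CS_0 = (1/2)(20)(40) = 400, PS_0 = (1/2)(20)(10) = 100.
New equilibrium: 134 - 2Q = 65 + 0.5Q gives Q_1 = 27.6, P_1 = 78.8; CS_1 = 761.76, PS_1 = 190.44.
Change in total surplus = (761.76 + 190.44) - (400 + 100) = 452.2.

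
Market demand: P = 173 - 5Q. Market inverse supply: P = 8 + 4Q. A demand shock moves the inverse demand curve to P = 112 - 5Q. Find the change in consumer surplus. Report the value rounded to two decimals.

Initial equilibrium: Q_0 = 18.3333, P_0 = 81.3333; CS_0 = (1/2)(18.3333)(91.6667) = 840.2778, PS_0 = (1/2)(18.3333)(73.3333) = 672.2222.
New equilibrium: 112 - 5Q = 8 + 4Q gives Q_1 = 11.5556, P_1 = 54.2222; CS_1 = 333.8272, PS_1 = 267.0617.
Change in consumer surplus = 333.8272 - 840.2778 = -506.4506.

-506.45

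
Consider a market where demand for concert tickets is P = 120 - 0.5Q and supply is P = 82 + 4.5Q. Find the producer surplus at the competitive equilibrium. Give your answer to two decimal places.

129.96

Equilibrium: 120 - 0.5Q = 82 + 4.5Q, so Q* = 7.6 and P* = 116.2.
Producer surplus is the triangle above supply below P*: (1/2)(7.6)(116.2 - 82) = (1/2)(7.6)(34.2) = 129.96.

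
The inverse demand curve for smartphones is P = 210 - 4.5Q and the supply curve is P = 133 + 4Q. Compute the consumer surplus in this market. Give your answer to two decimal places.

Equilibrium: 210 - 4.5Q = 133 + 4Q, so Q* = 9.0588 and P* = 169.2353.
The demand choke price is 210, so CS = (1/2)(Q*)(210 - P*) = (1/2)(9.0588)(40.7647) = 184.6401.

184.64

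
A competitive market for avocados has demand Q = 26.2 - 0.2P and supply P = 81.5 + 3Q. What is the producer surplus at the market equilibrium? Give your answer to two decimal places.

57.43

Rewriting demand in inverse form: P = 131 - 5Q.
Setting demand equal to supply, 49.5 = 8Q, so Q* = 6.1875 and P* = 100.0625.
The supply curve's price intercept is 81.5, so PS = (1/2)(Q*)(P* - 81.5) = (1/2)(6.1875)(18.5625) = 57.4277.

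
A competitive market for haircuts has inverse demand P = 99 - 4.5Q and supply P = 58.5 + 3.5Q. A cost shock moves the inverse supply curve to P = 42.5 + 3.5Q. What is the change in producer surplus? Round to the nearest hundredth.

Initial equilibrium: Q_0 = 5.0625, P_0 = 76.2188; CS_0 = (1/2)(5.0625)(22.7812) = 57.665, PS_0 = (1/2)(5.0625)(17.7188) = 44.8506.
New equilibrium: 99 - 4.5Q = 42.5 + 3.5Q gives Q_1 = 7.0625, P_1 = 67.2188; CS_1 = 112.2275, PS_1 = 87.2881.
Change in producer surplus = 87.2881 - 44.8506 = 42.4375.

42.44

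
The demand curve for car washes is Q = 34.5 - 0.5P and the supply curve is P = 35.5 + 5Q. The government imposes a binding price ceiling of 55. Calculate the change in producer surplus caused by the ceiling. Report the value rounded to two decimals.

-19.23

Rewriting demand in inverse form: P = 69 - 2Q.
Free-market equilibrium: 69 - 2Q = 35.5 + 5Q gives Q* = 4.7857, P* = 59.4286.
At P = 55, sellers supply (55 - 35.5)/5 = 3.9 while buyers want more, so the quantity traded is 3.9 at price 55.
PS goes from (1/2)(4.7857)(23.9286) = 57.2577 to 38.025 (computed as (55 - 35.5)(3.9) - (1/2)(5)(3.9)^2), a change of -19.2327.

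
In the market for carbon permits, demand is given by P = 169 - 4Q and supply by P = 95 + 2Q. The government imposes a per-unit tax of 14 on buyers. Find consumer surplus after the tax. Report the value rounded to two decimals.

200.00

Pre-tax equilibrium: 169 - 4Q = 95 + 2Q gives Q* = 12.3333, P* = 119.6667.
A tax on buyers shifts demand down by 14: (169 - 14) - 4Q = 95 + 2Q, so Q_t = 10. Buyers pay P_b = 129; sellers receive P_s = P_b - 14 = 115.
Consumer surplus is the triangle under demand above P_b: (1/2)(10)(169 - 129) = 200.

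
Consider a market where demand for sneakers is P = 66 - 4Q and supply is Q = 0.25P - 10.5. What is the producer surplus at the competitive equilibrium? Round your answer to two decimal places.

18.00

Rewriting supply in inverse form: P = 42 + 4Q.
Equilibrium: 66 - 4Q = 42 + 4Q, so Q* = 3 and P* = 54.
Producer surplus is the triangle above supply below P*: (1/2)(3)(54 - 42) = (1/2)(3)(12) = 18.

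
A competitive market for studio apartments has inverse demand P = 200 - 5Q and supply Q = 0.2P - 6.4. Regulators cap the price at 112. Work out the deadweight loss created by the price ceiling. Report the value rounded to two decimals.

3.20

Rewriting supply in inverse form: P = 32 + 5Q.
Free-market equilibrium: 200 - 5Q = 32 + 5Q gives Q* = 16.8, P* = 116.
At the ceiling price 112, quantity supplied is (112 - 32)/5 = 16; supply is the short side, so Q = 16 trades at P = 112.
At Q = 16 the demand price is 120 and the supply price is 112. Deadweight loss is the triangle between the curves from 16 to 16.8: (1/2)(120 - 112)(16.8 - 16) = 3.2.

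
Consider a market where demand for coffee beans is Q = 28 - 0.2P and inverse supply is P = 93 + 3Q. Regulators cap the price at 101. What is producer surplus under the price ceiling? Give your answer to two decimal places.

Rewriting demand in inverse form: P = 140 - 5Q.
Free-market equilibrium: 140 - 5Q = 93 + 3Q gives Q* = 5.875, P* = 110.625.
At P = 101, sellers supply (101 - 93)/3 = 2.6667 while buyers want more, so the quantity traded is 2.6667 at price 101.
PS is the triangle above supply below 101: (1/2)(2.6667)(101 - 93) = 10.6667.

10.67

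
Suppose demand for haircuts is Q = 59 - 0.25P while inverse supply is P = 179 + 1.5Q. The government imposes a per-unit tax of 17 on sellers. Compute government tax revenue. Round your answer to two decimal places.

Rewriting demand in inverse form: P = 236 - 4Q.
Without the tax, 236 - 4Q = 179 + 1.5Q so Q* = 10.3636 and P* = 194.5455.
With the tax, sellers need 17 more per unit: 236 - 4Q = 179 + 1.5Q + 17, so Q_t = 7.2727. Buyers pay P_b = 206.9091; sellers receive P_s = P_b - 17 = 189.9091.
Tax revenue = t x Q_t = 17 x 7.2727 = 123.6364.

123.64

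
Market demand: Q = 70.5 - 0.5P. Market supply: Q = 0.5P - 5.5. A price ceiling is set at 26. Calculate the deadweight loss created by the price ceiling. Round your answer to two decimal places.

1250.00

Rewriting demand in inverse form: P = 141 - 2Q.
Rewriting supply in inverse form: P = 11 + 2Q.
Without the control, 141 - 2Q = 11 + 2Q so Q* = 32.5 and P* = 76.
At P = 26, sellers supply (26 - 11)/2 = 7.5 while buyers want more, so the quantity traded is 7.5 at price 26.
The lost-trades triangle has base Q* - 7.5 = 25 and height equal to the gap between the curves at Q = 7.5, which is 126 - 26 = 100. DWL = (1/2)(25)(100) = 1250.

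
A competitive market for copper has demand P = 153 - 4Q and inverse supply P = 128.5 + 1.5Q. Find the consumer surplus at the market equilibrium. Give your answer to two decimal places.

39.69

Set 153 - 4Q = 128.5 + 1.5Q, which gives 24.5 = 5.5Q, so Q* = 4.4545 and P* = 153 - 4(4.4545) = 135.1818.
Consumer surplus is the triangle under demand above P*: (1/2)(4.4545)(153 - 135.1818) = (1/2)(4.4545)(17.8182) = 39.686.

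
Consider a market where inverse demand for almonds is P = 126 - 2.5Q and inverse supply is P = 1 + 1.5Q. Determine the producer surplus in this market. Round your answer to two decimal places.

Set 126 - 2.5Q = 1 + 1.5Q, which gives 125 = 4Q, so Q* = 31.25 and P* = 126 - 2.5(31.25) = 47.875.
The supply curve's price intercept is 1, so PS = (1/2)(Q*)(P* - 1) = (1/2)(31.25)(46.875) = 732.4219.

732.42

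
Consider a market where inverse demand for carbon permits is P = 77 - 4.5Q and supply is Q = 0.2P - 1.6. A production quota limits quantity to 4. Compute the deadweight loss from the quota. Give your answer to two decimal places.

50.58

Rewriting supply in inverse form: P = 8 + 5Q.
Unrestricted equilibrium: Q* = (77 - 8)/(4.5 + 5) = 7.2632.
At Q = 4 the demand price is 77 - 4.5(4) = 59 and the supply price is 8 + 5(4) = 28.
DWL = (1/2)(gap between curves at 4) x (Q* - 4) = (1/2)(31)(3.2632) = 50.5789.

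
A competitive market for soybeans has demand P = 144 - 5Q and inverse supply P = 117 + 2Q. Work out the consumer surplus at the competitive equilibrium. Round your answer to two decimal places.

37.19

Set 144 - 5Q = 117 + 2Q, which gives 27 = 7Q, so Q* = 3.8571 and P* = 144 - 5(3.8571) = 124.7143.
CS is the area between the demand curve and P* from 0 to Q*: (1/2)(3.8571)(19.2857) = 37.1939.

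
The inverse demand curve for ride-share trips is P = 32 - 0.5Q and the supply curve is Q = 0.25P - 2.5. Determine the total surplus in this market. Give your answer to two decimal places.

53.78

Rewriting supply in inverse form: P = 10 + 4Q.
Equilibrium: 32 - 0.5Q = 10 + 4Q, so Q* = 4.8889 and P* = 29.5556.
Total surplus is the full triangle between the curves from 0 to Q*: (1/2)(4.8889)(32 - 10) = 53.7778.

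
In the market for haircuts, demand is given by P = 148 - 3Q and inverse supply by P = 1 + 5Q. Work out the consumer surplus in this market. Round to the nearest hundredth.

506.46

Set 148 - 3Q = 1 + 5Q, which gives 147 = 8Q, so Q* = 18.375 and P* = 148 - 3(18.375) = 92.875.
CS is the area between the demand curve and P* from 0 to Q*: (1/2)(18.375)(55.125) = 506.4609.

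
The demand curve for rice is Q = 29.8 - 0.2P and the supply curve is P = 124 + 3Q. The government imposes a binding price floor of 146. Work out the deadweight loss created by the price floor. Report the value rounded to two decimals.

25.50

Rewriting demand in inverse form: P = 149 - 5Q.
Free-market equilibrium: 149 - 5Q = 124 + 3Q gives Q* = 3.125, P* = 133.375.
At the floor price 146, quantity demanded is (149 - 146)/5 = 0.6; demand is the short side, so Q = 0.6 trades at P = 146.
At Q = 0.6 the demand price is 146 and the supply price is 125.8. Deadweight loss is the triangle between the curves from 0.6 to 3.125: (1/2)(146 - 125.8)(3.125 - 0.6) = 25.5025.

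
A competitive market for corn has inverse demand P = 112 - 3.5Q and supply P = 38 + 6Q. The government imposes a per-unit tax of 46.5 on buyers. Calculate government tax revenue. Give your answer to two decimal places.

134.61

Pre-tax equilibrium: 112 - 3.5Q = 38 + 6Q gives Q* = 7.7895, P* = 84.7368.
A tax on buyers shifts demand down by 46.5: (112 - 46.5) - 3.5Q = 38 + 6Q, so Q_t = 2.8947. Buyers pay P_b = 101.8684; sellers receive P_s = P_b - 46.5 = 55.3684.
Tax revenue = t x Q_t = 46.5 x 2.8947 = 134.6053.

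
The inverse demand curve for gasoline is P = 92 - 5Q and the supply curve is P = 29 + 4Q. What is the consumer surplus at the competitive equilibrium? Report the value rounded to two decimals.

122.50

Equilibrium: 92 - 5Q = 29 + 4Q, so Q* = 7 and P* = 57.
CS is the area between the demand curve and P* from 0 to Q*: (1/2)(7)(35) = 122.5.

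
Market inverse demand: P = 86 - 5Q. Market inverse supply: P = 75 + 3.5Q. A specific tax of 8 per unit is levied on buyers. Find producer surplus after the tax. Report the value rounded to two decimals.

Pre-tax equilibrium: 86 - 5Q = 75 + 3.5Q gives Q* = 1.2941, P* = 79.5294.
With the tax, buyers' net willingness to pay falls by 8: (86 - 8) - 5Q = 75 + 3.5Q, so Q_t = 0.3529. Buyers pay P_b = 84.2353; sellers receive P_s = P_b - 8 = 76.2353.
PS = (1/2)(Q_t)(P_s - 75) = (1/2)(0.3529)(1.2353) = 0.218.

0.22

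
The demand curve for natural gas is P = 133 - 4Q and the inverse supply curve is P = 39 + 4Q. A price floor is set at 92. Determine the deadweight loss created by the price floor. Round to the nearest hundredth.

9.00

Without the control, 133 - 4Q = 39 + 4Q so Q* = 11.75 and P* = 86.
At the floor price 92, quantity demanded is (133 - 92)/4 = 10.25; demand is the short side, so Q = 10.25 trades at P = 92.
The lost-trades triangle has base Q* - 10.25 = 1.5 and height equal to the gap between the curves at Q = 10.25, which is 92 - 80 = 12. DWL = (1/2)(1.5)(12) = 9.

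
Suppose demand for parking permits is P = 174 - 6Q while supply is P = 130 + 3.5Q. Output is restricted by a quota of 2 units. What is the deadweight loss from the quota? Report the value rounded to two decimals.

32.89

Unrestricted equilibrium: Q* = (174 - 130)/(6 + 3.5) = 4.6316.
At Q = 2 the demand price is 174 - 6(2) = 162 and the supply price is 130 + 3.5(2) = 137.
Deadweight loss is the triangle between the curves from 2 to 4.6316: (1/2)(162 - 137)(4.6316 - 2) = 32.8947.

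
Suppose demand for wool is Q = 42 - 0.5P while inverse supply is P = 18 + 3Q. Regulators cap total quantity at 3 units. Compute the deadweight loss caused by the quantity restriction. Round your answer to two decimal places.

260.10

Rewriting demand in inverse form: P = 84 - 2Q.
Without the quota, 84 - 2Q = 18 + 3Q gives Q* = 13.2.
At Q = 3 the demand price is 84 - 2(3) = 78 and the supply price is 18 + 3(3) = 27.
Deadweight loss is the triangle between the curves from 3 to 13.2: (1/2)(78 - 27)(13.2 - 3) = 260.1.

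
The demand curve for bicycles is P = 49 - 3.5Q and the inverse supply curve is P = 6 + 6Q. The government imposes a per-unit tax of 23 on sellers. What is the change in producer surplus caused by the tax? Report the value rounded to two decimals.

-48.17

Without the tax, 49 - 3.5Q = 6 + 6Q so Q* = 4.5263 and P* = 33.1579.
A tax on sellers shifts supply up by 23: 49 - 3.5Q = 6 + 6Q + 23, so Q_t = 2.1053. Buyers pay P_b = 41.6316; sellers receive P_s = P_b - 23 = 18.6316.
Producers lose the trapezoid between P_s and P* out to Q_t plus the triangle from Q_t to Q*: change in PS = 13.2964 - 61.4626 = -48.1662.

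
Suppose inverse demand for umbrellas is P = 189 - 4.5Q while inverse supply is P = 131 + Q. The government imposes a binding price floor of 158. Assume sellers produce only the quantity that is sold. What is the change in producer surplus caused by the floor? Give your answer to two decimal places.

Free-market equilibrium: 189 - 4.5Q = 131 + Q gives Q* = 10.5455, P* = 141.5455.
At P = 158, buyers demand (189 - 158)/4.5 = 6.8889 while sellers would supply more, so the quantity traded is 6.8889 at price 158.
PS goes from (1/2)(10.5455)(10.5455) = 55.6033 to 162.2716 (computed as (158 - 131)(6.8889) - (1/2)(1)(6.8889)^2), a change of 106.6683.

106.67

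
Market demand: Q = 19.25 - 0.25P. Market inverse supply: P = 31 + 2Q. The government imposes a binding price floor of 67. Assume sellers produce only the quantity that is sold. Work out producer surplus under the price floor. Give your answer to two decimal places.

83.75

Rewriting demand in inverse form: P = 77 - 4Q.
Free-market equilibrium: 77 - 4Q = 31 + 2Q gives Q* = 7.6667, P* = 46.3333.
At P = 67, buyers demand (77 - 67)/4 = 2.5 while sellers would supply more, so the quantity traded is 2.5 at price 67.
The supply price at Q = 2.5 is 36. PS is the trapezoid between 67 and supply over [0, 2.5]: (1/2)[(67 - 31) + (67 - 36)](2.5) = 83.75.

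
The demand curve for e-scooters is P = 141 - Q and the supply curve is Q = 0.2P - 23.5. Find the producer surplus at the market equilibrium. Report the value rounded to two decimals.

38.35

Rewriting supply in inverse form: P = 117.5 + 5Q.
Set 141 - Q = 117.5 + 5Q, which gives 23.5 = 6Q, so Q* = 3.9167 and P* = 141 - (3.9167) = 137.0833.
The supply curve's price intercept is 117.5, so PS = (1/2)(Q*)(P* - 117.5) = (1/2)(3.9167)(19.5833) = 38.3507.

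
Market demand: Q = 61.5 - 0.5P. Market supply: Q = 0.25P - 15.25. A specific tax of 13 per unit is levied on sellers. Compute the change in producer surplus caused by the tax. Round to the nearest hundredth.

-80.17

Rewriting demand in inverse form: P = 123 - 2Q.
Rewriting supply in inverse form: P = 61 + 4Q.
Pre-tax equilibrium: 123 - 2Q = 61 + 4Q gives Q* = 10.3333, P* = 102.3333.
A tax on sellers shifts supply up by 13: 123 - 2Q = 61 + 4Q + 13, so Q_t = 8.1667. Buyers pay P_b = 106.6667; sellers receive P_s = P_b - 13 = 93.6667.
Producers lose the trapezoid between P_s and P* out to Q_t plus the triangle from Q_t to Q*: change in PS = 133.3889 - 213.5556 = -80.1667.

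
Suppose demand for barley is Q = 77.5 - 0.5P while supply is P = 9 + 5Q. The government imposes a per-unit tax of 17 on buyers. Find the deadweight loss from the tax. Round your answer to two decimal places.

Rewriting demand in inverse form: P = 155 - 2Q.
Without the tax, 155 - 2Q = 9 + 5Q so Q* = 20.8571 and P* = 113.2857.
With the tax, buyers' net willingness to pay falls by 17: (155 - 17) - 2Q = 9 + 5Q, so Q_t = 18.4286. Buyers pay P_b = 118.1429; sellers receive P_s = P_b - 17 = 101.1429.
The welfare triangle lost has base Q* - Q_t = 2.4286 and height t = 17, so DWL = (1/2)(2.4286)(17) = 20.6429.

20.64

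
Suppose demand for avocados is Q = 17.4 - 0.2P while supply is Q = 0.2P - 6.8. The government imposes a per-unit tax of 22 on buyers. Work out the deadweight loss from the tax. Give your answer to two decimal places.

Rewriting demand in inverse form: P = 87 - 5Q.
Rewriting supply in inverse form: P = 34 + 5Q.
Without the tax, 87 - 5Q = 34 + 5Q so Q* = 5.3 and P* = 60.5.
With the tax, buyers' net willingness to pay falls by 22: (87 - 22) - 5Q = 34 + 5Q, so Q_t = 3.1. Buyers pay P_b = 71.5; sellers receive P_s = P_b - 22 = 49.5.
Deadweight loss is the triangle between the curves from Q_t to Q*: (1/2)(5.3 - 3.1)(22) = 24.2.

24.20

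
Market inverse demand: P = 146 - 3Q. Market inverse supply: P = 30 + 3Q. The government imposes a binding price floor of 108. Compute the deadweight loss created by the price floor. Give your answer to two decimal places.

133.33

Free-market equilibrium: 146 - 3Q = 30 + 3Q gives Q* = 19.3333, P* = 88.
At P = 108, buyers demand (146 - 108)/3 = 12.6667 while sellers would supply more, so the quantity traded is 12.6667 at price 108.
At Q = 12.6667 the demand price is 108 and the supply price is 68. Deadweight loss is the triangle between the curves from 12.6667 to 19.3333: (1/2)(108 - 68)(19.3333 - 12.6667) = 133.3333.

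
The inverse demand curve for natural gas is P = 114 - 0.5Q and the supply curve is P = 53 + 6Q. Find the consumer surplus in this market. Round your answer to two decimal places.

Set 114 - 0.5Q = 53 + 6Q, which gives 61 = 6.5Q, so Q* = 9.3846 and P* = 114 - 0.5(9.3846) = 109.3077.
CS is the area between the demand curve and P* from 0 to Q*: (1/2)(9.3846)(4.6923) = 22.0178.

22.02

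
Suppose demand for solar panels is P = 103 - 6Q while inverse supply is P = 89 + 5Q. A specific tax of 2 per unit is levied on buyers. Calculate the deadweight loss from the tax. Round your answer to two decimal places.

Without the tax, 103 - 6Q = 89 + 5Q so Q* = 1.2727 and P* = 95.3636.
With the tax, buyers' net willingness to pay falls by 2: (103 - 2) - 6Q = 89 + 5Q, so Q_t = 1.0909. Buyers pay P_b = 96.4545; sellers receive P_s = P_b - 2 = 94.4545.
Deadweight loss is the triangle between the curves from Q_t to Q*: (1/2)(1.2727 - 1.0909)(2) = 0.1818.

0.18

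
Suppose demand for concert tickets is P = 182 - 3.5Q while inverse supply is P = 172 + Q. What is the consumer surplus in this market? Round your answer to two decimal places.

Set 182 - 3.5Q = 172 + Q, which gives 10 = 4.5Q, so Q* = 2.2222 and P* = 182 - 3.5(2.2222) = 174.2222.
Consumer surplus is the triangle under demand above P*: (1/2)(2.2222)(182 - 174.2222) = (1/2)(2.2222)(7.7778) = 8.642.

8.64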